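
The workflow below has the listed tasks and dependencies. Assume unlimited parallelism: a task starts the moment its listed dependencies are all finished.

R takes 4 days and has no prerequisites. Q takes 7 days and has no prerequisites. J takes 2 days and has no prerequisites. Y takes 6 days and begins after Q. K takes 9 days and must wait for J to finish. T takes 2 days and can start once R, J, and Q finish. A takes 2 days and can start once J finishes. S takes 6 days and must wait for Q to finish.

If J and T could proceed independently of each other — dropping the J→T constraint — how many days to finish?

13

Before: longest chain Q→S = 7+6 = 13, finish 13.
Dropping J→T doesn't change T's earliest start (7); another predecessor still binds.
After: Q→S = 7+6 = 13 → 13 days.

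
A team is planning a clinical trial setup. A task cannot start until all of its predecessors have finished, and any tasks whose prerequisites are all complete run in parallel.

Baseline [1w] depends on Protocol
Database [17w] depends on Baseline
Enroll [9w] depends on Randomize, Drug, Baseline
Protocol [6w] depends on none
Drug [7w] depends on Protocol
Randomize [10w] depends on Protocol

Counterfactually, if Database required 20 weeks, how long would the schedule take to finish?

Baseline: Protocol→Randomize→Enroll = 6+10+9 = 25 → 25 weeks.
Database has 1 week of float (longest path through it is 24).
The binding chain switches to Protocol→Baseline→Database = 6+1+20 = 27; finish 27 weeks.

27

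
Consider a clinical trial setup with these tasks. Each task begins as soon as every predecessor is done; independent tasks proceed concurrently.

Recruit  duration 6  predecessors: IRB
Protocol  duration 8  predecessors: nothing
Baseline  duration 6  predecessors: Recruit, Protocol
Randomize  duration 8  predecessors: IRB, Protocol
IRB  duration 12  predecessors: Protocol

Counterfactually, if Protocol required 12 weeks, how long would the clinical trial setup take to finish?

As given, the longest chain is Protocol→IRB→Recruit→Baseline = 8+12+6+6 = 32, so the finish is 32 weeks.
Protocol is on the critical path; changing it to 12 makes that path 36 weeks.
No other chain overtakes it, so the finish is 36 weeks.

36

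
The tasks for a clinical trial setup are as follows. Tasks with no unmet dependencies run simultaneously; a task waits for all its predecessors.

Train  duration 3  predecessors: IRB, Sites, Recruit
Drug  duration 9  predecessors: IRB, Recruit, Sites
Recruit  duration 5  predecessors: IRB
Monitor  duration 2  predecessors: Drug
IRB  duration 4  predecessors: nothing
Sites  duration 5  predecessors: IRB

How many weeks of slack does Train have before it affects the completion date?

8

Critical path: IRB→Sites→Drug→Monitor = 4+5+9+2 = 20, so the finish is 20 weeks.
Train finishes as early as 12 and must finish by 20.
So Train can slip 20 − 12 = 8 weeks.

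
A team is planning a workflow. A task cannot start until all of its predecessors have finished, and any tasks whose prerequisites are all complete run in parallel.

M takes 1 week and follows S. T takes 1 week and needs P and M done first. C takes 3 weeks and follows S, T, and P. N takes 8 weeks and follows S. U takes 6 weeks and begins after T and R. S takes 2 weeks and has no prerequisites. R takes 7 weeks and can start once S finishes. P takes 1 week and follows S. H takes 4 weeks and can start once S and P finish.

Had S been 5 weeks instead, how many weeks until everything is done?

18

Baseline: S→R→U = 2+7+6 = 15 → 15 weeks.
S is on the critical path; changing it to 5 makes that path 18 weeks.
The critical path is still S→R→U; finish is now 18 weeks.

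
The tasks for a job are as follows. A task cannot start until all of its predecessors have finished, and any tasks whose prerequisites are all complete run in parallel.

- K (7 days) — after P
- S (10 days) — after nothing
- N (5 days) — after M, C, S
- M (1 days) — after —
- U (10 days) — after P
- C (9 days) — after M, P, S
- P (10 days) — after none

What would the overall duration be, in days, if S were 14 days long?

Critical path before the change: S→C→N = 10+9+5 = 24 giving 24 days.
S is on the critical path; changing it to 14 makes that path 28 days.
The critical path is still S→C→N; finish is now 28 days.

28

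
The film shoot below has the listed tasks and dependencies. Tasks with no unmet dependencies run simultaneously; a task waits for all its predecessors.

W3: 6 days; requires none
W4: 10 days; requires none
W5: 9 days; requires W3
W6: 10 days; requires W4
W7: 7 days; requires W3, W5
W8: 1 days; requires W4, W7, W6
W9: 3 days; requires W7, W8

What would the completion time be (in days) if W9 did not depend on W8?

With the dependency in place, W3→W5→W7→W8→W9 = 6+9+7+1+3 = 26 sets the finish at 26 days.
Without W8→W9, W9's earliest start moves from 23 to 22.
New critical path: W3→W5→W7→W9 = 6+9+7+3 = 25 ⇒ 25 days.

25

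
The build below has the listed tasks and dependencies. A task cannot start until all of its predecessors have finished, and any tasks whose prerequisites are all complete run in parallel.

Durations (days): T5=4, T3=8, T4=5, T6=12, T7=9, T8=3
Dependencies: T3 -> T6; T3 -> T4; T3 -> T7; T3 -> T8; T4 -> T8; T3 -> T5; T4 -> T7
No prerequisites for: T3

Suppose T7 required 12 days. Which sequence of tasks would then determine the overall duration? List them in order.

T3, T4, T7

Baseline: T3→T4→T7 = 8+5+9 = 22 → 22 days.
T7 is on the critical path; changing it to 12 makes that path 25 days.
The critical path is still T3→T4→T7; finish is now 25 days.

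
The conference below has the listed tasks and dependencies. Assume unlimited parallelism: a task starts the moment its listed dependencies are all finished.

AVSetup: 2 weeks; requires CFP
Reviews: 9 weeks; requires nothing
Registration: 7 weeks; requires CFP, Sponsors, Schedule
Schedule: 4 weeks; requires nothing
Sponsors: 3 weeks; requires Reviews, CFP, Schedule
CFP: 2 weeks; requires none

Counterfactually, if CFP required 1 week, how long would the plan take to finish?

19

The binding path is Reviews→Sponsors→Registration = 9+3+7 = 19; finish at 19 weeks.
CFP is off the critical path — its longest chain is 12 weeks, giving 7 of slack.
The critical path is still Reviews→Sponsors→Registration; finish is now 19 weeks.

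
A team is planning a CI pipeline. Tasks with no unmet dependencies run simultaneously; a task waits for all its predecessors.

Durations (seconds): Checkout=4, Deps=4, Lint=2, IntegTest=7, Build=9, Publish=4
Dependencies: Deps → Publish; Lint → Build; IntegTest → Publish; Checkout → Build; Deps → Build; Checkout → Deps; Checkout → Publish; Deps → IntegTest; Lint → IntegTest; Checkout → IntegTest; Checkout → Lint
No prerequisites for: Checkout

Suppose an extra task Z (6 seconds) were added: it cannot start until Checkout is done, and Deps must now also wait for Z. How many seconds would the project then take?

Originally the project takes 19 seconds.
With Z inserted, Deps now waits for max(Checkout, Z).
New critical path: Checkout→Z→Deps→IntegTest→Publish = 4+6+4+7+4 = 25 ⇒ 25 seconds.

25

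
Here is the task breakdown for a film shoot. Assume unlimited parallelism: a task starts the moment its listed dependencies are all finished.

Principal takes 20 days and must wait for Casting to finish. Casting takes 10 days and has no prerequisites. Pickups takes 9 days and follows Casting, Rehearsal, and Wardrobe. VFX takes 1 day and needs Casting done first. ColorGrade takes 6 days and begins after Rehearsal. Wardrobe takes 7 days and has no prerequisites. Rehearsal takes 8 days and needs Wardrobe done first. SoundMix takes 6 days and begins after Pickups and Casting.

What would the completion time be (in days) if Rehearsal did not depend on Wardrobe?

30

Original critical path: Casting→Principal = 10+20 = 30 ⇒ 30 days.
Without Wardrobe→Rehearsal, Rehearsal's earliest start moves from 7 to 0.
New critical path: Casting→Principal = 10+20 = 30 ⇒ 30 days.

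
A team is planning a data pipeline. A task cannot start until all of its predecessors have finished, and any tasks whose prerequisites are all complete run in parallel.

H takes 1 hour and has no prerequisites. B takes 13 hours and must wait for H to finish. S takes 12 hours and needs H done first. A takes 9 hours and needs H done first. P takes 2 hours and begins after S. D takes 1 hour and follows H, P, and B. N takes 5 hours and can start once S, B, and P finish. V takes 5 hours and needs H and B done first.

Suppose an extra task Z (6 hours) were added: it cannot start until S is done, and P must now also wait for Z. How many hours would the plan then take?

Originally the plan takes 20 hours.
With Z inserted, P now waits for max(S, Z).
New critical path: H→S→Z→P→N = 1+12+6+2+5 = 26 ⇒ 26 hours.

26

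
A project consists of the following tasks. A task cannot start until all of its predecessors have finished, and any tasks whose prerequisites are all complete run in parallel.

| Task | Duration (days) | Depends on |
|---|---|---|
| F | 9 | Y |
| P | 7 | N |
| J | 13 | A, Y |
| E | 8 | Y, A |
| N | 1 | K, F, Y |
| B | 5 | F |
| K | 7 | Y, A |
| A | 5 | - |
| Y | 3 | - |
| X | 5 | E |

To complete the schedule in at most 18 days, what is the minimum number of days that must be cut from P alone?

2

Current finish: 20 days; target: 18.
P is on every critical path, so each day cut from P cuts the finish by one (this holds down to a finish of 18).
Need 20 − 18 = 2 days off P → P becomes 5 days, finish becomes 18.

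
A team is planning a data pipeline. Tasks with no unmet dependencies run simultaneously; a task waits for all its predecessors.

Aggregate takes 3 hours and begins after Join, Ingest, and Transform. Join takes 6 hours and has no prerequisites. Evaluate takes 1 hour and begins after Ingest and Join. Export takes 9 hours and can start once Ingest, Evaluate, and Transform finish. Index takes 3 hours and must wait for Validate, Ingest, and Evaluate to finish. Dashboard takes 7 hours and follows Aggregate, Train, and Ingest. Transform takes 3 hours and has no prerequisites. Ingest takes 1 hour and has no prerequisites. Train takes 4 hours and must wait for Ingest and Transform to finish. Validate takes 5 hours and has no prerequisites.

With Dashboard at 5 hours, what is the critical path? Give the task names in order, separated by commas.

Join, Evaluate, Export

The binding path is Join→Aggregate→Dashboard = 6+3+7 = 16; finish at 16 hours.
Since Dashboard is critical, the -2 change carries straight to that chain (now 14 hours).
The binding chain switches to Join→Evaluate→Export = 6+1+9 = 16; finish 16 hours.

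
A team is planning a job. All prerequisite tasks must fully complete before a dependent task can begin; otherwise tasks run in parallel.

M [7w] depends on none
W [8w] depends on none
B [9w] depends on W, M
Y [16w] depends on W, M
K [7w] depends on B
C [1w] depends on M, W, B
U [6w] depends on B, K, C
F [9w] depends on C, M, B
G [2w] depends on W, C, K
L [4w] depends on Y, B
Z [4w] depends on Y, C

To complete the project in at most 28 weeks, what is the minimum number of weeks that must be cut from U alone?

Current finish: 30 weeks; target: 28.
U is on every critical path, so each week cut from U cuts the finish by one (this holds down to a finish of 28).
Need 30 − 28 = 2 weeks off U → U becomes 4 weeks, finish becomes 28.

2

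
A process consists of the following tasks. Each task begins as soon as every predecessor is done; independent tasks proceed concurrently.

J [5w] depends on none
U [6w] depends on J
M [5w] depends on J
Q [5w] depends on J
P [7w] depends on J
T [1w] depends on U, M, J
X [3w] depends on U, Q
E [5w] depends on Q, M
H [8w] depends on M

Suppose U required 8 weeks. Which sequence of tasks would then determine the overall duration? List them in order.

J, M, H

As given, the longest chain is J→M→H = 5+5+8 = 18, so the finish is 18 weeks.
U has 4 weeks of float (longest path through it is 14).
The critical path is still J→M→H; finish is now 18 weeks.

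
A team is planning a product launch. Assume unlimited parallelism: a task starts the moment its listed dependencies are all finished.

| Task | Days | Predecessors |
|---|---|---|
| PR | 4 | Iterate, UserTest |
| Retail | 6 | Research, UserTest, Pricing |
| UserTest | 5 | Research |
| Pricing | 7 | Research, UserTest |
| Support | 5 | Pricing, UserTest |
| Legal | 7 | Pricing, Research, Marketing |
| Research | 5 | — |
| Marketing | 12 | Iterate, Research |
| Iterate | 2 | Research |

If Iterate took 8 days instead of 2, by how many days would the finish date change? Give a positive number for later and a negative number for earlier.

Actual critical path: Research→Iterate→Marketing→Legal = 5+2+12+7 = 26 ⇒ 26 days.
Since Iterate is critical, the +6 change carries straight to that chain (now 32 days).
The critical path is still Research→Iterate→Marketing→Legal; finish is now 32 days.
Change in finish: 32 − 26 = +6 days.

6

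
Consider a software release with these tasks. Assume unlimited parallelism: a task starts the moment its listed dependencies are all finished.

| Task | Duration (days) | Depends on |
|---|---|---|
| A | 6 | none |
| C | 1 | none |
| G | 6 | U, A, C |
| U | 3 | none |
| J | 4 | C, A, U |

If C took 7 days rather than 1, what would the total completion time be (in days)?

The binding path is A→G = 6+6 = 12; finish at 12 days.
C has 5 days of float (longest path through it is 7).
New critical path: C→G = 7+6 = 13 ⇒ 13 days.

13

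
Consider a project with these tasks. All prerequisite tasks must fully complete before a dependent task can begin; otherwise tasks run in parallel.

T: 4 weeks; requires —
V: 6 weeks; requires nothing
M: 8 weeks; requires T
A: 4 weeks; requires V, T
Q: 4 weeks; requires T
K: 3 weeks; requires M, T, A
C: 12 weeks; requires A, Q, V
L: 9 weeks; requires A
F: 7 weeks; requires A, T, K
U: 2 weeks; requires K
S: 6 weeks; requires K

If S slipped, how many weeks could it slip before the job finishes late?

1

Critical path: T→M→K→F = 4+8+3+7 = 22, so the finish is 22 weeks.
Longest path through S: 21 weeks (earliest finish 21, latest finish 22).
So S can slip 22 − 21 = 1 week.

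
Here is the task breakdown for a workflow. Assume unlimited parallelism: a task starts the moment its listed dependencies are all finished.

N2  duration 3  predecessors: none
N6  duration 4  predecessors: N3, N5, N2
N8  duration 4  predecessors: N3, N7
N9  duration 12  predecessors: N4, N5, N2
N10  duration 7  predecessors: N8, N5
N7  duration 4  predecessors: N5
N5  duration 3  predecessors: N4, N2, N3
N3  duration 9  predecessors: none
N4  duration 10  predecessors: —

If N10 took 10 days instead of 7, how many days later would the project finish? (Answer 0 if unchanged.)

Critical path before the change: N4→N5→N7→N8→N10 = 10+3+4+4+7 = 28 giving 28 days.
Since N10 is critical, the +3 change carries straight to that chain (now 31 days).
No other chain overtakes it, so the finish is 31 days.
Change in finish: 31 − 28 = +3 days.

3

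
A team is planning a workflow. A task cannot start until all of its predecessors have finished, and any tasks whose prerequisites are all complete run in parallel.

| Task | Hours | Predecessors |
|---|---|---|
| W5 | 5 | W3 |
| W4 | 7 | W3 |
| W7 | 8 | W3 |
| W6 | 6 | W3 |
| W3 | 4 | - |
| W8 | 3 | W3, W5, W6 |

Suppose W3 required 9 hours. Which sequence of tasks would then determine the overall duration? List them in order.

W3, W6, W8

Critical path before the change: W3→W6→W8 = 4+6+3 = 13 giving 13 hours.
Since W3 is critical, the +5 change carries straight to that chain (now 18 hours).
That remains the longest chain; total 18 hours.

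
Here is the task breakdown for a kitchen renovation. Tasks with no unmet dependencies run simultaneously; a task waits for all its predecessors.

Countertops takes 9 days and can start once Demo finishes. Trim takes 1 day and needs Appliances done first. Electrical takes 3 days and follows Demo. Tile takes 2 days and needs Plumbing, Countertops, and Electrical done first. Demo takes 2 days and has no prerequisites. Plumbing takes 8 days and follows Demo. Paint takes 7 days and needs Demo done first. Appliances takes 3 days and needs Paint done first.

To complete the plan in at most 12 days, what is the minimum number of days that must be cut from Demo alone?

1

Current finish: 13 days; target: 12.
Demo is on every critical path, so each day cut from Demo cuts the finish by one (this holds down to a finish of 12).
Need 13 − 12 = 1 day off Demo → Demo becomes 1 day, finish becomes 12.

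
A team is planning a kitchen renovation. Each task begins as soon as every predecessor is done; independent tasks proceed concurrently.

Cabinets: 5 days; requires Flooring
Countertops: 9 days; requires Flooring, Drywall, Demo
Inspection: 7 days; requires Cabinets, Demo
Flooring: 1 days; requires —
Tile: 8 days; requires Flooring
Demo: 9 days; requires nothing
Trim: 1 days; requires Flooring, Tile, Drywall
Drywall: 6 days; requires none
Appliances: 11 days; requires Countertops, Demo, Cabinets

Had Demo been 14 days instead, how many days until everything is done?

As given, the longest chain is Demo→Countertops→Appliances = 9+9+11 = 29, so the finish is 29 days.
Demo is on the critical path; changing it to 14 makes that path 34 days.
The critical path is still Demo→Countertops→Appliances; finish is now 34 days.

34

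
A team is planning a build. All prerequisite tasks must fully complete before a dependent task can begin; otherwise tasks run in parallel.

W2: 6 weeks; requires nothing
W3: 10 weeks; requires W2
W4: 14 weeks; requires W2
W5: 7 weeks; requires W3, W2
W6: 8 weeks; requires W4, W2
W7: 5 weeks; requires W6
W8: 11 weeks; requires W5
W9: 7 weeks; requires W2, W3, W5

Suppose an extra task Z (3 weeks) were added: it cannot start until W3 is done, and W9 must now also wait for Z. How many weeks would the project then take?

Originally the project takes 34 weeks.
With Z inserted, W9 now waits for max(W2, W3, W5, Z).
New critical path: W2→W3→W5→W8 = 6+10+7+11 = 34 ⇒ 34 weeks.

34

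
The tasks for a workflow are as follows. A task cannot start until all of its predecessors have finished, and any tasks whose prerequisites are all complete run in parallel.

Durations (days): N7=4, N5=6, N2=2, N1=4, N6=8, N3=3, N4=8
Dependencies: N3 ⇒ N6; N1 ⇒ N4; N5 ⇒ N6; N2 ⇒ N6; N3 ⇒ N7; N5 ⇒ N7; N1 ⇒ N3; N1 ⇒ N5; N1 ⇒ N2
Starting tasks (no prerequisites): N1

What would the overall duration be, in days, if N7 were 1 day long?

Baseline: N1→N5→N6 = 4+6+8 = 18 → 18 days.
The longest path through N7 is only 14 days, so N7 has float 4.
The critical path is still N1→N5→N6; finish is now 18 days.

18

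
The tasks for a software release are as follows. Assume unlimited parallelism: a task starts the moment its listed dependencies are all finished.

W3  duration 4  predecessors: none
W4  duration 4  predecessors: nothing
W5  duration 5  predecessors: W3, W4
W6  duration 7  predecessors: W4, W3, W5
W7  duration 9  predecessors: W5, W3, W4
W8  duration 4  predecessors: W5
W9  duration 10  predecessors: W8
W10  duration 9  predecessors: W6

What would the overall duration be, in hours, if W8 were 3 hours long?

25

Baseline: W3→W5→W6→W10 = 4+5+7+9 = 25 → 25 hours.
W8 has 2 hours of float (longest path through it is 23).
The critical path is still W3→W5→W6→W10; finish is now 25 hours.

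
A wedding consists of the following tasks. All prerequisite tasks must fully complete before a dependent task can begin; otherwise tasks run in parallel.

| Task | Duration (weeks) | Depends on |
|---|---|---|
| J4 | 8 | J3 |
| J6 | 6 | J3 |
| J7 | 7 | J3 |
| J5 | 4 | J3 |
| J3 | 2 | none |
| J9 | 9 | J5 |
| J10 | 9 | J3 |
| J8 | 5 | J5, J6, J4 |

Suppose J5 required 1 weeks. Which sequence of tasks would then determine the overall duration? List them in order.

J3, J4, J8

Baseline: J3→J5→J9 = 2+4+9 = 15 → 15 weeks.
J5 is on the critical path; changing it to 1 makes that path 12 weeks.
The binding chain switches to J3→J4→J8 = 2+8+5 = 15; finish 15 weeks.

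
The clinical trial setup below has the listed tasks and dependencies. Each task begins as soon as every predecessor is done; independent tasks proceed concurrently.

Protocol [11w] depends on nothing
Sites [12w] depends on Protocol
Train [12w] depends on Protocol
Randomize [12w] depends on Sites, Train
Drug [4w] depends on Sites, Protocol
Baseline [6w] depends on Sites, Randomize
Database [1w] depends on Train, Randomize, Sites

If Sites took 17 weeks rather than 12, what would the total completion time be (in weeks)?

Actual critical path: Protocol→Sites→Randomize→Baseline = 11+12+12+6 = 41 ⇒ 41 weeks.
Since Sites is critical, the +5 change carries straight to that chain (now 46 weeks).
The critical path is still Protocol→Sites→Randomize→Baseline; finish is now 46 weeks.

46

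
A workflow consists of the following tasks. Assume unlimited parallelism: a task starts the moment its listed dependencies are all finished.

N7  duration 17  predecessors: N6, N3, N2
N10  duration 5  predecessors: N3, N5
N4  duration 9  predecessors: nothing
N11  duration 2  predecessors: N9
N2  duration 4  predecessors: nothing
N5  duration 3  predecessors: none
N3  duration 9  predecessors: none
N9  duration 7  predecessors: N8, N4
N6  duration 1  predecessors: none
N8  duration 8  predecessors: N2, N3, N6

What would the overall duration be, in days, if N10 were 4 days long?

The binding path is N3→N7 = 9+17 = 26; finish at 26 days.
N10 is off the critical path — its longest chain is 14 days, giving 12 of slack.
The critical path is still N3→N7; finish is now 26 days.

26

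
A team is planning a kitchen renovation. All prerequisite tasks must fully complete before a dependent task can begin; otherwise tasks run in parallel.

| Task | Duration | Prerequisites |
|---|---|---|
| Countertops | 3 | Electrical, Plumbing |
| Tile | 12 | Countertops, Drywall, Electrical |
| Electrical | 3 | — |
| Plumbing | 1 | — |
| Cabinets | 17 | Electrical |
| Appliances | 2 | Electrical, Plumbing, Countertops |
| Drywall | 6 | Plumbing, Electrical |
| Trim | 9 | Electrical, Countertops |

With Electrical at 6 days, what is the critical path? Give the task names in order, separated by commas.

Electrical, Drywall, Tile

Critical path before the change: Electrical→Drywall→Tile = 3+6+12 = 21 giving 21 days.
Since Electrical is critical, the +3 change carries straight to that chain (now 24 days).
That remains the longest chain; total 24 days.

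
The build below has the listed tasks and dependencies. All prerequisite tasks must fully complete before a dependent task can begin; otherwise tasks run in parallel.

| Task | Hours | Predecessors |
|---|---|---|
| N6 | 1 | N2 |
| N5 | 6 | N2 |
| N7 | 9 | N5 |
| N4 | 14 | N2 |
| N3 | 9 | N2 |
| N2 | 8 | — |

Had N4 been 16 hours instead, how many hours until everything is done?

Baseline: N2→N5→N7 = 8+6+9 = 23 → 23 hours.
N4 has 1 hour of float (longest path through it is 22).
Now N2→N4 = 8+16 = 24 is longest, so the finish becomes 24 hours.

24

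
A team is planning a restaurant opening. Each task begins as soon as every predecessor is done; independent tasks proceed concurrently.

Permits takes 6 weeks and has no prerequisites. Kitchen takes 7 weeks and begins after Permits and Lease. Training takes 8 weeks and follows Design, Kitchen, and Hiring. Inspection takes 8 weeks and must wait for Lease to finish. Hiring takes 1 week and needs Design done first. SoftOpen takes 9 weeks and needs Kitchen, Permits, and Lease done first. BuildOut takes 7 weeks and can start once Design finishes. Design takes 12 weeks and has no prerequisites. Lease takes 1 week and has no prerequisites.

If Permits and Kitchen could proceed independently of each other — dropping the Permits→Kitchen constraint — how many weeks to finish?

With the dependency in place, Permits→Kitchen→SoftOpen = 6+7+9 = 22 sets the finish at 22 weeks.
Without Permits→Kitchen, Kitchen's earliest start moves from 6 to 1.
After: Design→Hiring→Training = 12+1+8 = 21 → 21 weeks.

21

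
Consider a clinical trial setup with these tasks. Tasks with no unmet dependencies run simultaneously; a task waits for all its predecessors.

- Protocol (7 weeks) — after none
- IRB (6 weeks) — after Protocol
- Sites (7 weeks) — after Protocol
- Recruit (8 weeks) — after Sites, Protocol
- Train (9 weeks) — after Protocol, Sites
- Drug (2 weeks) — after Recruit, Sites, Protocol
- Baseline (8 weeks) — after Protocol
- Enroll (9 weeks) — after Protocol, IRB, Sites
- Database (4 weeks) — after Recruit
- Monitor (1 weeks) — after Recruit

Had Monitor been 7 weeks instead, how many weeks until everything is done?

29

Baseline: Protocol→Sites→Recruit→Database = 7+7+8+4 = 26 → 26 weeks.
Monitor has 3 weeks of float (longest path through it is 23).
Now Protocol→Sites→Recruit→Monitor = 7+7+8+7 = 29 is longest, so the finish becomes 29 weeks.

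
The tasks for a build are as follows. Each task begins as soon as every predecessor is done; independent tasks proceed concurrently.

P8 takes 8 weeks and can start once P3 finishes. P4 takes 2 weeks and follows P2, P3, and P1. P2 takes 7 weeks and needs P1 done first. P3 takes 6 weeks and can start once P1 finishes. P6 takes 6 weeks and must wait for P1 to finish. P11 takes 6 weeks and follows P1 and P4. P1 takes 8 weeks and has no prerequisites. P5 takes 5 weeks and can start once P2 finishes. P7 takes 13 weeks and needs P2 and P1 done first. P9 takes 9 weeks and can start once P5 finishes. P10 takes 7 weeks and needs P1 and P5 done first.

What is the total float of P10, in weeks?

2

P1→P2→P5→P9 = 8+7+5+9 = 29 sets the makespan at 29 weeks.
Longest path through P10: 27 weeks (earliest finish 27, latest finish 29).
So P10 can slip 29 − 27 = 2 weeks.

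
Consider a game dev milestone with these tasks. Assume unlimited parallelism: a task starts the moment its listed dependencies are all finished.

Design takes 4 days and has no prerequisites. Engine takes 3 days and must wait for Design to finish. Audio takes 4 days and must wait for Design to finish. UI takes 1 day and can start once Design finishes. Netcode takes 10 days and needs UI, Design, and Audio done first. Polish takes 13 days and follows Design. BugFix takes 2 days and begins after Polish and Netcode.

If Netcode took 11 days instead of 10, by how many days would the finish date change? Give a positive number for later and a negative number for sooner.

1

The binding path is Design→Audio→Netcode→BugFix = 4+4+10+2 = 20; finish at 20 days.
Netcode is on the critical path; changing it to 11 makes that path 21 days.
The critical path is still Design→Audio→Netcode→BugFix; finish is now 21 days.
Change in finish: 21 − 20 = +1 days.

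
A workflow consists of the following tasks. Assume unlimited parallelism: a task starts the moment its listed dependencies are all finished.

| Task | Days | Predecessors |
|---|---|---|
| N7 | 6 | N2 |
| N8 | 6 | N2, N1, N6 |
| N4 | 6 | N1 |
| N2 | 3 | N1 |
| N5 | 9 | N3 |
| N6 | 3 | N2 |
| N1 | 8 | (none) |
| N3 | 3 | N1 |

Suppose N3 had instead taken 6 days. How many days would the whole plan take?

23

As given, the longest chain is N1→N3→N5 = 8+3+9 = 20, so the finish is 20 days.
Since N3 is critical, the +3 change carries straight to that chain (now 23 days).
The critical path is still N1→N3→N5; finish is now 23 days.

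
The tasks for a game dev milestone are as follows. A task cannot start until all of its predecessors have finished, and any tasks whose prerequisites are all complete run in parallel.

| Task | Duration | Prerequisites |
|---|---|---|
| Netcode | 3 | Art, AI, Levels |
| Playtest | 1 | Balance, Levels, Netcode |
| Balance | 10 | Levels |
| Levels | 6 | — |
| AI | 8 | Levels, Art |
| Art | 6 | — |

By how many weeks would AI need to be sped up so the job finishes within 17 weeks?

1

Current finish: 18 weeks; target: 17.
AI is on every critical path, so each week cut from AI cuts the finish by one (this holds down to a finish of 17).
Need 18 − 17 = 1 week off AI → AI becomes 7 weeks, finish becomes 17.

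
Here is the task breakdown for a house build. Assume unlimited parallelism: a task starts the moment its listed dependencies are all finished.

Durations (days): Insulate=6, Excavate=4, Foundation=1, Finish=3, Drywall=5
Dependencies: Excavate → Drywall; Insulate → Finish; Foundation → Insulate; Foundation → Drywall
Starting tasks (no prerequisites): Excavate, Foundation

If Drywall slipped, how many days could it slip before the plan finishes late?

Critical path: Foundation→Insulate→Finish = 1+6+3 = 10, so the finish is 10 days.
Drywall finishes as early as 9 and must finish by 10.
Float = 10 − 9 = 1.

1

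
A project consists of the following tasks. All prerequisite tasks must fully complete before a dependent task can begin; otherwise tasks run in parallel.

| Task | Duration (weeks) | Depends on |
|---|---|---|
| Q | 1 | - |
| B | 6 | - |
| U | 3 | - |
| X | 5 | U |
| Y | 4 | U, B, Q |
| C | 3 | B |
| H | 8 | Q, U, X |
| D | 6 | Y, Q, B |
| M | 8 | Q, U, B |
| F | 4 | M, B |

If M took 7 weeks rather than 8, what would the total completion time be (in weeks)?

17

Critical path before the change: B→M→F = 6+8+4 = 18 giving 18 weeks.
Since M is critical, the -1 change carries straight to that chain (now 17 weeks).
That remains the longest chain; total 17 weeks.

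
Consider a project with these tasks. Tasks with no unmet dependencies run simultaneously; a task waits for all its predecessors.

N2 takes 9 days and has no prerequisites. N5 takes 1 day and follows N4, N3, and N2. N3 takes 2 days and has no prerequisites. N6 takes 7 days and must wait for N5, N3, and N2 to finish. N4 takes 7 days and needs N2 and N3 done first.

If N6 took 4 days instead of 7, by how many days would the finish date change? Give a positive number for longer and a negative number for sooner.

-3

Critical path before the change: N2→N4→N5→N6 = 9+7+1+7 = 24 giving 24 days.
Since N6 is critical, the -3 change carries straight to that chain (now 21 days).
The critical path is still N2→N4→N5→N6; finish is now 21 days.
Change in finish: 21 − 24 = -3 days.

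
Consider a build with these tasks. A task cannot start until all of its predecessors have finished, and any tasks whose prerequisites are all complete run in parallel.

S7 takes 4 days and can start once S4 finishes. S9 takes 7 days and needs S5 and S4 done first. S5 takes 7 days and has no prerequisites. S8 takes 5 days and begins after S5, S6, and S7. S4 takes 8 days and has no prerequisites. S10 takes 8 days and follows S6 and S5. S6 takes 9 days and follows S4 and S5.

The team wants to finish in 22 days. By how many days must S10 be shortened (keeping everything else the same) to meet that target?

Current finish: 25 days; target: 22.
S10 is on every critical path, so each day cut from S10 cuts the finish by one (this holds down to a finish of 22).
Need 25 − 22 = 3 days off S10 → S10 becomes 5 days, finish becomes 22.

3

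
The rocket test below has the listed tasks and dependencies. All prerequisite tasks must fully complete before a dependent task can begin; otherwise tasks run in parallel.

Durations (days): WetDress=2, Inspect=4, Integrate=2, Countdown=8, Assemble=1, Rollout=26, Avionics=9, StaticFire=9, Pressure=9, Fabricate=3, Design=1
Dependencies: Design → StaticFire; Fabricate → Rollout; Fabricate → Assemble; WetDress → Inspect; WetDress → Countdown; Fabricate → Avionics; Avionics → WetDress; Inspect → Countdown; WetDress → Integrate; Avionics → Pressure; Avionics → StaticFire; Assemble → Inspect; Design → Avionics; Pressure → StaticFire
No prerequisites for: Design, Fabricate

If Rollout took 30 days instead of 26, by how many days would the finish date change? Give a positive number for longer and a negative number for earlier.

3

The binding path is Fabricate→Avionics→Pressure→StaticFire = 3+9+9+9 = 30; finish at 30 days.
The longest path through Rollout is only 29 days, so Rollout has float 1.
Now Fabricate→Rollout = 3+30 = 33 is longest, so the finish becomes 33 days.
Change in finish: 33 − 30 = +3 days.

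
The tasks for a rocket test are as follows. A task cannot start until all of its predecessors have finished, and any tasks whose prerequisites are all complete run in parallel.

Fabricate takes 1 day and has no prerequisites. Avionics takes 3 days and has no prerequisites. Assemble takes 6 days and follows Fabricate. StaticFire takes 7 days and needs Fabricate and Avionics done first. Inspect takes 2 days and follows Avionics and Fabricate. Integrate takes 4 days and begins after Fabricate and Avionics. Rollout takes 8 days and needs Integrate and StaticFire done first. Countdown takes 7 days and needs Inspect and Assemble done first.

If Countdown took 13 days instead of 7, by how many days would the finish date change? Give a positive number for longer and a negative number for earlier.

2

As given, the longest chain is Avionics→StaticFire→Rollout = 3+7+8 = 18, so the finish is 18 days.
Countdown has 4 days of float (longest path through it is 14).
Now Fabricate→Assemble→Countdown = 1+6+13 = 20 is longest, so the finish becomes 20 days.
Change in finish: 20 − 18 = +2 days.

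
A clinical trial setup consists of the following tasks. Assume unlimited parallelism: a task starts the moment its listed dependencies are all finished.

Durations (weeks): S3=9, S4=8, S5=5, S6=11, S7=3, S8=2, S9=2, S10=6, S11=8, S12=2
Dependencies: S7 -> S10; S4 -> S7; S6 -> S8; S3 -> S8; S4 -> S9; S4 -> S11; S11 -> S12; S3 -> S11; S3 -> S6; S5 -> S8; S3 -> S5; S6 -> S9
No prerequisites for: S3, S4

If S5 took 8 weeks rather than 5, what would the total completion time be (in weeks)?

22

Baseline: S3→S6→S8 = 9+11+2 = 22 → 22 weeks.
S5 is off the critical path — its longest chain is 16 weeks, giving 6 of slack.
The critical path is still S3→S6→S8; finish is now 22 weeks.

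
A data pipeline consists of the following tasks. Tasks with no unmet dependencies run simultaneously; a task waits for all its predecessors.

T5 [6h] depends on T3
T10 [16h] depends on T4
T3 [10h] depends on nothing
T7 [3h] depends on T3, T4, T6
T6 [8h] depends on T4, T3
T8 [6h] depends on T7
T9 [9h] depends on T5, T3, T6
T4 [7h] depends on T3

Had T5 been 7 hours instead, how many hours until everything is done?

The binding path is T3→T4→T6→T7→T8 = 10+7+8+3+6 = 34; finish at 34 hours.
T5 is off the critical path — its longest chain is 25 hours, giving 9 of slack.
No other chain overtakes it, so the finish is 34 hours.

34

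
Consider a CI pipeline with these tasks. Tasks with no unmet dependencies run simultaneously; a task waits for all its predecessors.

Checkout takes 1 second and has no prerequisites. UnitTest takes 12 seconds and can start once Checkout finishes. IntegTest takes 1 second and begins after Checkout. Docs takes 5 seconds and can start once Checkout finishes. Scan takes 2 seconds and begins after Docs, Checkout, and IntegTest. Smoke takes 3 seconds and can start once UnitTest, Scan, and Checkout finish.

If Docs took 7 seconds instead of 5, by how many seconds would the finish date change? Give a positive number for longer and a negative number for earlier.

Critical path before the change: Checkout→UnitTest→Smoke = 1+12+3 = 16 giving 16 seconds.
Docs is off the critical path — its longest chain is 11 seconds, giving 5 of slack.
The critical path is still Checkout→UnitTest→Smoke; finish is now 16 seconds.
Change in finish: 16 − 16 = +0 seconds.

0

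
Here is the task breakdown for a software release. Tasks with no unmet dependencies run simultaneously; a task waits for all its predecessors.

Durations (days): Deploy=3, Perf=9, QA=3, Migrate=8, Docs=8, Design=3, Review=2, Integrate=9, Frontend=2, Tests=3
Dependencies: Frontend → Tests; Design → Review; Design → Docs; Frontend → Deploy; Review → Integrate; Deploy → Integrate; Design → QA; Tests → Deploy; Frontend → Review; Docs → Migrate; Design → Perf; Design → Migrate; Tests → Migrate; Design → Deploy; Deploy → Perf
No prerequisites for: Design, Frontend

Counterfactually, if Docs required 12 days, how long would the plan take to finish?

23

Critical path before the change: Design→Docs→Migrate = 3+8+8 = 19 giving 19 days.
Since Docs is critical, the +4 change carries straight to that chain (now 23 days).
That remains the longest chain; total 23 days.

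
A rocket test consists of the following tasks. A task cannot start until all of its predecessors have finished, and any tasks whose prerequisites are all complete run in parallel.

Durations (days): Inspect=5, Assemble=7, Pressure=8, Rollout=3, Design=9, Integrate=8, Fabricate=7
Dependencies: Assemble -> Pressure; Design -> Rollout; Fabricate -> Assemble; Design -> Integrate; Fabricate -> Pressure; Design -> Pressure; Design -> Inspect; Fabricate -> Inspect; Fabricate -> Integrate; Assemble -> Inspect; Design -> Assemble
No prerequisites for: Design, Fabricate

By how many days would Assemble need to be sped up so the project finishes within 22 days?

Current finish: 24 days; target: 22.
Assemble is on every critical path, so each day cut from Assemble cuts the finish by one (this holds down to a finish of 18).
Need 24 − 22 = 2 days off Assemble → Assemble becomes 5 days, finish becomes 22.

2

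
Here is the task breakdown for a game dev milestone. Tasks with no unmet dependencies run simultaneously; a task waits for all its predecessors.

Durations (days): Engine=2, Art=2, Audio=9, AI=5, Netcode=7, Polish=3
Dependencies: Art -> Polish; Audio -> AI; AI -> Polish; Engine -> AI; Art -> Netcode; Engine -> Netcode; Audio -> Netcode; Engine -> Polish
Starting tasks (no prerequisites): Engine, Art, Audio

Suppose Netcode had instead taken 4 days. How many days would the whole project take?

17

The binding path is Audio→AI→Polish = 9+5+3 = 17; finish at 17 days.
Netcode is off the critical path — its longest chain is 16 days, giving 1 of slack.
That remains the longest chain; total 17 days.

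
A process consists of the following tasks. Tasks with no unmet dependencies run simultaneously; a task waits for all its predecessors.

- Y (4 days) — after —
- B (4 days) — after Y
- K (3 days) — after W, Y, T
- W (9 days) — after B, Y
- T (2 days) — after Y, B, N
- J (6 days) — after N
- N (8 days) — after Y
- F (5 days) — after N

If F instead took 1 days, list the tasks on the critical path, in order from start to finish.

Y, B, W, K

Critical path before the change: Y→B→W→K = 4+4+9+3 = 20 giving 20 days.
The longest path through F is only 17 days, so F has float 3.
That remains the longest chain; total 20 days.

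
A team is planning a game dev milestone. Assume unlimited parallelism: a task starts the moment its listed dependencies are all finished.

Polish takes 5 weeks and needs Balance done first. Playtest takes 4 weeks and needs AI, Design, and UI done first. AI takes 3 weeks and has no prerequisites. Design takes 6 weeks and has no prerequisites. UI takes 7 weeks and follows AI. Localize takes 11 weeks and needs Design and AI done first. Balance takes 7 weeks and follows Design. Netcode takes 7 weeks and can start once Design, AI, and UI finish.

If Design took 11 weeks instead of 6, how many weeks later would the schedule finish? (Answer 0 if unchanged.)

5

Baseline: Design→Balance→Polish = 6+7+5 = 18 → 18 weeks.
Design lies on that path, so at 11 weeks the path becomes 23 weeks.
That remains the longest chain; total 23 weeks.
Change in finish: 23 − 18 = +5 weeks.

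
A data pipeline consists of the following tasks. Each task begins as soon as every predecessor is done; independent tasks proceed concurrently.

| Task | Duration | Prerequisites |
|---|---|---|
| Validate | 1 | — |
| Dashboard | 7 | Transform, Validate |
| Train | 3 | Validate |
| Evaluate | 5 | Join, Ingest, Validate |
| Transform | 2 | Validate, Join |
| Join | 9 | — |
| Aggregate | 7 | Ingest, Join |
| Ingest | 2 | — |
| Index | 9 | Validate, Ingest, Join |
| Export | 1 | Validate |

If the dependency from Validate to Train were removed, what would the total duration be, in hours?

Before: longest chain Join→Transform→Dashboard = 9+2+7 = 18, finish 18.
Without Validate→Train, Train's earliest start moves from 1 to 0.
New critical path: Join→Transform→Dashboard = 9+2+7 = 18 ⇒ 18 hours.

18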